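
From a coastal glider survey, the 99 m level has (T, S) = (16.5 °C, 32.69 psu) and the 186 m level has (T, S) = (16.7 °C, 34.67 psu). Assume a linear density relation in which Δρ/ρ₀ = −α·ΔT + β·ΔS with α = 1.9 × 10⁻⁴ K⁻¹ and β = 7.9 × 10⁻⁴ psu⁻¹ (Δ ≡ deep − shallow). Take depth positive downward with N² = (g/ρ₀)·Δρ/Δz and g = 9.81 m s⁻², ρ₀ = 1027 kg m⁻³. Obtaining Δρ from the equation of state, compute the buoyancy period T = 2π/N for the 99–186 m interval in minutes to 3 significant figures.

7.98 min

ΔT = +0.2 K, ΔS = +1.98 psu (deep − shallow).
Δρ/ρ₀ = −αΔT + βΔS = -3.80 × 10⁻⁵ + 1.5642 × 10⁻³ = 1.5262 × 10⁻³, so Δρ ≈ 1.567 kg m⁻³.
N² = (g/ρ₀)·Δρ/Δz = g·(Δρ/ρ₀)/Δz = 9.81 × 1.5262 × 10⁻³ / 87 = 1.7209 × 10⁻⁴ s⁻².
N = √(1.7209 × 10⁻⁴) = 0.013118 rad s⁻¹ → T = 2π/N = 478.97 s = 7.9828 min ≈ 7.98 min.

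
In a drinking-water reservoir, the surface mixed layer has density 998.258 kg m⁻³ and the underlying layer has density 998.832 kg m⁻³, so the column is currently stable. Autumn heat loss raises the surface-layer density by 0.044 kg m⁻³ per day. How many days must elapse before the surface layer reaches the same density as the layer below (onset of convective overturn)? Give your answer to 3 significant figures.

Density deficit of the surface layer: 998.832 − 998.258 = 0.574 kg m⁻³.
Required change = 0.574 / 0.044 = 13.0 days.

13.0 days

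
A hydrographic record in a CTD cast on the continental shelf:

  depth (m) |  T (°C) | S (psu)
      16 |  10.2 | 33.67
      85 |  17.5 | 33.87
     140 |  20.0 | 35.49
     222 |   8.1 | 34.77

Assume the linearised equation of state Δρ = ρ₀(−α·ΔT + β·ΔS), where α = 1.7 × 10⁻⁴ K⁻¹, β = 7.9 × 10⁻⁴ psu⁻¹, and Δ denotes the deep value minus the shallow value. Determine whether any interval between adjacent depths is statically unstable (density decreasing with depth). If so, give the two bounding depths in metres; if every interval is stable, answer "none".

16–85 m

Evaluate Δρ/ρ₀ = −αΔT + βΔS across each adjacent pair:
  16–85 m: −αΔT+βΔS = −(1.7 × 10⁻⁴)(+7.3)+(7.9 × 10⁻⁴)(+0.20) = -1.1 × 10⁻³ → UNSTABLE
  85–140 m: −αΔT+βΔS = −(1.7 × 10⁻⁴)(+2.5)+(7.9 × 10⁻⁴)(+1.62) = 8.5 × 10⁻⁴ → stable
  140–222 m: −αΔT+βΔS = −(1.7 × 10⁻⁴)(-11.9)+(7.9 × 10⁻⁴)(-0.72) = 1.5 × 10⁻³ → stable
The 16–85 m interval has Δρ < 0: lighter water underlies denser water.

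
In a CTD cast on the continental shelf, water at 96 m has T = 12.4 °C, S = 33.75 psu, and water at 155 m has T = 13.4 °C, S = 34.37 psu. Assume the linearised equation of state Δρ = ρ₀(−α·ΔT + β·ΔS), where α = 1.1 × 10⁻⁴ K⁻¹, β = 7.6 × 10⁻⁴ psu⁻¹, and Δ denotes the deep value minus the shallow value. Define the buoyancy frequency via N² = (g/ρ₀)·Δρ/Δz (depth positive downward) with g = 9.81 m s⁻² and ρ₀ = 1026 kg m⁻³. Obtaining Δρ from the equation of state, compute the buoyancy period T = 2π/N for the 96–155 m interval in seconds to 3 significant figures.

ΔT = +1.0 K, ΔS = +0.62 psu (deep − shallow).
Δρ/ρ₀ = −αΔT + βΔS = -1.10 × 10⁻⁴ + 4.712 × 10⁻⁴ = 3.612 × 10⁻⁴, so Δρ ≈ 0.3706 kg m⁻³.
N² = (g/ρ₀)·Δρ/Δz = g·(Δρ/ρ₀)/Δz = 9.81 × 3.612 × 10⁻⁴ / 59 = 6.0057 × 10⁻⁵ s⁻².
N = √(6.0057 × 10⁻⁵) = 7.7496 × 10⁻³ rad s⁻¹ → T = 2π/N = 810.78 s ≈ 811 s.

811 s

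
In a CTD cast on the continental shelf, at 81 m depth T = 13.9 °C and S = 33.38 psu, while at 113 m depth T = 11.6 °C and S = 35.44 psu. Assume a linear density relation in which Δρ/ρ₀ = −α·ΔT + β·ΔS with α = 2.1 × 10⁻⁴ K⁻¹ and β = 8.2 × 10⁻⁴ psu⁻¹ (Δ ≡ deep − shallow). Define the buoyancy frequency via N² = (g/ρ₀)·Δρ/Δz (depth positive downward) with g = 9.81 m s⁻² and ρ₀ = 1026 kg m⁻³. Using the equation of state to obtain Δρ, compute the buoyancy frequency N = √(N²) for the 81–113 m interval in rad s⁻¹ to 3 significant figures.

0.0258 rad s⁻¹

ΔT = -2.3 K, ΔS = +2.06 psu (deep − shallow).
Δρ/ρ₀ = −αΔT + βΔS = 4.83 × 10⁻⁴ + 1.6892 × 10⁻³ = 2.1722 × 10⁻³, so Δρ ≈ 2.229 kg m⁻³.
N² = (g/ρ₀)·Δρ/Δz = g·(Δρ/ρ₀)/Δz = 9.81 × 2.1722 × 10⁻³ / 32 = 6.6592 × 10⁻⁴ s⁻².
N = √(6.6592 × 10⁻⁴) = 0.025805 rad s⁻¹ ≈ 0.0258 rad s⁻¹.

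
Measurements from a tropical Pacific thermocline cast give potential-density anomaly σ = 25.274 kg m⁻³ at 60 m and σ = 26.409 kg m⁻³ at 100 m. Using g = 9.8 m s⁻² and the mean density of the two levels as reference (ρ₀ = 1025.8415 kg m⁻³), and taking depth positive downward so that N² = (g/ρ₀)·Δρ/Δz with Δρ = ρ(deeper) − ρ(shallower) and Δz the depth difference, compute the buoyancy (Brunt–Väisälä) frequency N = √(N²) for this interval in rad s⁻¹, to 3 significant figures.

Δρ = 1026.409 − 1025.274 = 1.135 kg m⁻³ over Δz = 100 − 60 = 40 m.
N² = (9.8/1025.8415) × (1.135/40) = 2.7107 × 10⁻⁴ s⁻².
N = √(2.7107 × 10⁻⁴) = 0.016464 rad s⁻¹ ≈ 0.0165 rad s⁻¹.

0.0165 rad s⁻¹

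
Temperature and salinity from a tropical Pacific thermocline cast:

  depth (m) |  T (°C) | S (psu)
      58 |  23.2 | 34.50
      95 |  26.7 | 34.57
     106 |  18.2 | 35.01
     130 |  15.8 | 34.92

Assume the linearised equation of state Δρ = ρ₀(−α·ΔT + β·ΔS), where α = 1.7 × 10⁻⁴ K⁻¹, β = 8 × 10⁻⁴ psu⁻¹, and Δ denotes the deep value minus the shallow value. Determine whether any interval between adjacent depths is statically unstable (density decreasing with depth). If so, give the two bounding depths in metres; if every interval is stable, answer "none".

Evaluate Δρ/ρ₀ = −αΔT + βΔS across each adjacent pair:
  58–95 m: −αΔT+βΔS = −(1.7 × 10⁻⁴)(+3.5)+(8 × 10⁻⁴)(+0.07) = -5.4 × 10⁻⁴ → UNSTABLE
  95–106 m: −αΔT+βΔS = −(1.7 × 10⁻⁴)(-8.5)+(8 × 10⁻⁴)(+0.44) = 1.8 × 10⁻³ → stable
  106–130 m: −αΔT+βΔS = −(1.7 × 10⁻⁴)(-2.4)+(8 × 10⁻⁴)(-0.09) = 3.4 × 10⁻⁴ → stable
The 58–95 m interval has Δρ < 0: lighter water underlies denser water.

58–95 m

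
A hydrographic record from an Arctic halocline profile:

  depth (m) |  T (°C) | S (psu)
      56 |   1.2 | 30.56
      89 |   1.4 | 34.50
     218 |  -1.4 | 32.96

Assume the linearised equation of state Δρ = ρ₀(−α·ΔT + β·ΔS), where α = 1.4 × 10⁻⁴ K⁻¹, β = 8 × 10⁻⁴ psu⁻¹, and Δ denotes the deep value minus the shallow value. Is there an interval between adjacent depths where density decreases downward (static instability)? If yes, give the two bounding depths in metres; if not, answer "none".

Evaluate Δρ/ρ₀ = −αΔT + βΔS across each adjacent pair:
  56–89 m: −αΔT+βΔS = −(1.4 × 10⁻⁴)(+0.2)+(8 × 10⁻⁴)(+3.94) = 3.1 × 10⁻³ → stable
  89–218 m: −αΔT+βΔS = −(1.4 × 10⁻⁴)(-2.8)+(8 × 10⁻⁴)(-1.54) = -8.4 × 10⁻⁴ → UNSTABLE
The 89–218 m interval has Δρ < 0: lighter water underlies denser water.

89–218 m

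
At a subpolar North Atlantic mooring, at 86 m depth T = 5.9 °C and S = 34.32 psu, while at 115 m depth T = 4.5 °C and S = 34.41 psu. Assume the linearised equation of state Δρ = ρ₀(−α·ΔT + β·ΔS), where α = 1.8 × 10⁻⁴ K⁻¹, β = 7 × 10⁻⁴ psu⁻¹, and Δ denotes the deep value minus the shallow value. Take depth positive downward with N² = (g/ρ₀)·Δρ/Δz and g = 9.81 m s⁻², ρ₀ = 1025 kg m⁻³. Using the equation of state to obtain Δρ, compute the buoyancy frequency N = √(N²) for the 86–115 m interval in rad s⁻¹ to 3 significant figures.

0.0103 rad s⁻¹

ΔT = -1.4 K, ΔS = +0.09 psu (deep − shallow).
Δρ/ρ₀ = −αΔT + βΔS = 2.52 × 10⁻⁴ + 6.30 × 10⁻⁵ = 3.15 × 10⁻⁴, so Δρ ≈ 0.3229 kg m⁻³.
N² = (g/ρ₀)·Δρ/Δz = g·(Δρ/ρ₀)/Δz = 9.81 × 3.15 × 10⁻⁴ / 29 = 1.0656 × 10⁻⁴ s⁻².
N = √(1.0656 × 10⁻⁴) = 0.010323 rad s⁻¹ ≈ 0.0103 rad s⁻¹.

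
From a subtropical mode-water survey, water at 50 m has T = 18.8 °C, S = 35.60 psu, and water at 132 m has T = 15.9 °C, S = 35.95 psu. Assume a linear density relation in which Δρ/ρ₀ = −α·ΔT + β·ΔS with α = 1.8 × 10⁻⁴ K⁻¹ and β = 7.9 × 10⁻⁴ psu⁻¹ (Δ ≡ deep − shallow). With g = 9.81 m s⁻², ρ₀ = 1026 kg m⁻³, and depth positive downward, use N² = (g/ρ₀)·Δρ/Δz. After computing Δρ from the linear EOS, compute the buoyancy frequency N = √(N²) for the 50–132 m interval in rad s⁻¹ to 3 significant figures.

ΔT = -2.9 K, ΔS = +0.35 psu (deep − shallow).
Δρ/ρ₀ = −αΔT + βΔS = 5.22 × 10⁻⁴ + 2.765 × 10⁻⁴ = 7.985 × 10⁻⁴, so Δρ ≈ 0.8193 kg m⁻³.
N² = (g/ρ₀)·Δρ/Δz = g·(Δρ/ρ₀)/Δz = 9.81 × 7.985 × 10⁻⁴ / 82 = 9.5528 × 10⁻⁵ s⁻².
N = √(9.5528 × 10⁻⁵) = 9.7738 × 10⁻³ rad s⁻¹ ≈ 9.77 × 10⁻³ rad s⁻¹.

9.77 × 10⁻³ rad s⁻¹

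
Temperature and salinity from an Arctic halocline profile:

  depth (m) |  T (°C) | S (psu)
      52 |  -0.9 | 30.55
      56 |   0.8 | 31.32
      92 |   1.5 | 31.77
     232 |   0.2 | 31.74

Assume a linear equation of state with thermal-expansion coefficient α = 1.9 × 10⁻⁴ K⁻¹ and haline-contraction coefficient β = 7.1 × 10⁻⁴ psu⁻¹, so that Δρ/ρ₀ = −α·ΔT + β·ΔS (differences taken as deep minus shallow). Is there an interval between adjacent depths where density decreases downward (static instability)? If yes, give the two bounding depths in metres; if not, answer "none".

Evaluate Δρ/ρ₀ = −αΔT + βΔS across each adjacent pair:
  52–56 m: −αΔT+βΔS = −(1.9 × 10⁻⁴)(+1.7)+(7.1 × 10⁻⁴)(+0.77) = 2.2 × 10⁻⁴ → stable
  56–92 m: −αΔT+βΔS = −(1.9 × 10⁻⁴)(+0.7)+(7.1 × 10⁻⁴)(+0.45) = 1.9 × 10⁻⁴ → stable
  92–232 m: −αΔT+βΔS = −(1.9 × 10⁻⁴)(-1.3)+(7.1 × 10⁻⁴)(-0.03) = 2.3 × 10⁻⁴ → stable
Every interval has Δρ > 0: the column is stably stratified throughout.

none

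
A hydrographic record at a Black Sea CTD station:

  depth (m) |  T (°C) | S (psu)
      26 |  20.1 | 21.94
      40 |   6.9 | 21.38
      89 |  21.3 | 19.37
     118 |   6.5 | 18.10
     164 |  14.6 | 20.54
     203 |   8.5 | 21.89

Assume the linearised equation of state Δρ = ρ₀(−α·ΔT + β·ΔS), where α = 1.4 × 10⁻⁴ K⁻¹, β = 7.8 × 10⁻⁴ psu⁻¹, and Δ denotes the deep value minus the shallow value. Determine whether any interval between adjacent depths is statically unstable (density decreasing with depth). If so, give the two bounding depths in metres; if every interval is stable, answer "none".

Evaluate Δρ/ρ₀ = −αΔT + βΔS across each adjacent pair:
  26–40 m: −αΔT+βΔS = −(1.4 × 10⁻⁴)(-13.2)+(7.8 × 10⁻⁴)(-0.56) = 1.4 × 10⁻³ → stable
  40–89 m: −αΔT+βΔS = −(1.4 × 10⁻⁴)(+14.4)+(7.8 × 10⁻⁴)(-2.01) = -3.6 × 10⁻³ → UNSTABLE
  89–118 m: −αΔT+βΔS = −(1.4 × 10⁻⁴)(-14.8)+(7.8 × 10⁻⁴)(-1.27) = 1.1 × 10⁻³ → stable
  118–164 m: −αΔT+βΔS = −(1.4 × 10⁻⁴)(+8.1)+(7.8 × 10⁻⁴)(+2.44) = 7.7 × 10⁻⁴ → stable
  164–203 m: −αΔT+βΔS = −(1.4 × 10⁻⁴)(-6.1)+(7.8 × 10⁻⁴)(+1.35) = 1.9 × 10⁻³ → stable
The 40–89 m interval has Δρ < 0: lighter water underlies denser water.

40–89 m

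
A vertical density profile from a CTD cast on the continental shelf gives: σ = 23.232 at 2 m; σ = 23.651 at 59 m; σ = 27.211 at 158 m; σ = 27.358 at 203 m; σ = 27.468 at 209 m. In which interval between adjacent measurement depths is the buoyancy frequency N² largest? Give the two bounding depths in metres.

59–158 m

Compute the density gradient over each adjacent pair:
  2–59 m: Δρ/Δz = 0.419/57 = 7.4 × 10⁻³ kg m⁻⁴
  59–158 m: Δρ/Δz = 3.560/99 = 0.036 kg m⁻⁴
  158–203 m: Δρ/Δz = 0.147/45 = 3.3 × 10⁻³ kg m⁻⁴
  203–209 m: Δρ/Δz = 0.110/6 = 0.018 kg m⁻⁴
The largest gradient is in the 59–158 m interval — the pycnocline.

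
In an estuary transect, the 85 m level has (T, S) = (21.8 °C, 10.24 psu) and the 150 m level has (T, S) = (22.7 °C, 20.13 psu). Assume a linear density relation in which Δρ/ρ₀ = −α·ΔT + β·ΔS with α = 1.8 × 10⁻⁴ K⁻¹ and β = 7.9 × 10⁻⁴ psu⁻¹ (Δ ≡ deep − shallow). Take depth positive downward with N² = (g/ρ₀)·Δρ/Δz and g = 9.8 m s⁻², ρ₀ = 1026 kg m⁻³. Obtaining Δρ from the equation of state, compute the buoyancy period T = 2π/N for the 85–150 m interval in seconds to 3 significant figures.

ΔT = +0.9 K, ΔS = +9.89 psu (deep − shallow).
Δρ/ρ₀ = −αΔT + βΔS = -1.62 × 10⁻⁴ + 7.8131 × 10⁻³ = 7.6511 × 10⁻³, so Δρ ≈ 7.850 kg m⁻³.
N² = (g/ρ₀)·Δρ/Δz = g·(Δρ/ρ₀)/Δz = 9.8 × 7.6511 × 10⁻³ / 65 = 1.1536 × 10⁻³ s⁻².
N = √(1.1536 × 10⁻³) = 0.033965 rad s⁻¹ → T = 2π/N = 184.99 s ≈ 185 s.

185 s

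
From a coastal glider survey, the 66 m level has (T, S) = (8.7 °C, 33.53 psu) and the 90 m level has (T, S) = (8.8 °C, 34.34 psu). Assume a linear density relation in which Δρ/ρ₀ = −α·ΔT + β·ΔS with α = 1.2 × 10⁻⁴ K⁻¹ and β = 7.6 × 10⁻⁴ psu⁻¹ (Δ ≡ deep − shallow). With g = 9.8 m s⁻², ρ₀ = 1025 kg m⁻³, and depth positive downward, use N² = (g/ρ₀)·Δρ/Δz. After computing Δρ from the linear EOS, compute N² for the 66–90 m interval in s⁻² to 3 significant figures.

ΔT = +0.1 K, ΔS = +0.81 psu (deep − shallow).
Δρ/ρ₀ = −αΔT + βΔS = -1.20 × 10⁻⁵ + 6.156 × 10⁻⁴ = 6.036 × 10⁻⁴, so Δρ ≈ 0.6187 kg m⁻³.
N² = (g/ρ₀)·Δρ/Δz = g·(Δρ/ρ₀)/Δz = 9.8 × 6.036 × 10⁻⁴ / 24 = 2.4647 × 10⁻⁴ s⁻² ≈ 2.46 × 10⁻⁴ s⁻².

2.46 × 10⁻⁴ s⁻²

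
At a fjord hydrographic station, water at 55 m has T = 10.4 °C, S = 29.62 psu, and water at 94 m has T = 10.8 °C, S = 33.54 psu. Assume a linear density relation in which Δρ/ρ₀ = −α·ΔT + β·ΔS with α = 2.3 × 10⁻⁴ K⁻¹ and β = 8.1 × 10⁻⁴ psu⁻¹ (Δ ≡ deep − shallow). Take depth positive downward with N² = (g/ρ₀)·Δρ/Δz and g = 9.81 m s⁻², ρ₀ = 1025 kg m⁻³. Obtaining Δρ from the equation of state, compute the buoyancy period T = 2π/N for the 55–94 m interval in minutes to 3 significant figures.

ΔT = +0.4 K, ΔS = +3.92 psu (deep − shallow).
Δρ/ρ₀ = −αΔT + βΔS = -9.20 × 10⁻⁵ + 3.1752 × 10⁻³ = 3.0832 × 10⁻³, so Δρ ≈ 3.160 kg m⁻³.
N² = (g/ρ₀)·Δρ/Δz = g·(Δρ/ρ₀)/Δz = 9.81 × 3.0832 × 10⁻³ / 39 = 7.7554 × 10⁻⁴ s⁻².
N = √(7.7554 × 10⁻⁴) = 0.027849 rad s⁻¹ → T = 2π/N = 225.62 s = 3.7603 min ≈ 3.76 min.

3.76 min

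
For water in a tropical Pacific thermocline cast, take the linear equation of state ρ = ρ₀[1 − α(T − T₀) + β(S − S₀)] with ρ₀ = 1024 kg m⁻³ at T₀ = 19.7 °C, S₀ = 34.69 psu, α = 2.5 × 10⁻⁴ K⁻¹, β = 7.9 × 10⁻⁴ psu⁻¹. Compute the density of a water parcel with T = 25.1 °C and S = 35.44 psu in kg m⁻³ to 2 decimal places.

1023.22 kg m⁻³

T − T₀ = +5.4 K, S − S₀ = +0.75 psu.
Bracket = 1 − α·(+5.4) + β·(+0.75) = 1 + (-7.575 × 10⁻⁴) = 0.9992425.
ρ = 1024 × 0.9992425 = 1023.22 kg m⁻³.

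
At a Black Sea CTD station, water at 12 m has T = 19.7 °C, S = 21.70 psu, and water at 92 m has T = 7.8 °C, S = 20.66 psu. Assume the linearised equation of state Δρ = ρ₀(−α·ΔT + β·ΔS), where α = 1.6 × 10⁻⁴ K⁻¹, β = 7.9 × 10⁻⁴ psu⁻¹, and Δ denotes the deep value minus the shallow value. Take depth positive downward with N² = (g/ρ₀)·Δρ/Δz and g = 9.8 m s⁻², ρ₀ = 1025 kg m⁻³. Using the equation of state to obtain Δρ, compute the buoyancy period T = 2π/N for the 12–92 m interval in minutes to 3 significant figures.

9.09 min

ΔT = -11.9 K, ΔS = -1.04 psu (deep − shallow).
Δρ/ρ₀ = −αΔT + βΔS = 1.904 × 10⁻³ − 8.216 × 10⁻⁴ = 1.0824 × 10⁻³, so Δρ ≈ 1.109 kg m⁻³.
N² = (g/ρ₀)·Δρ/Δz = g·(Δρ/ρ₀)/Δz = 9.8 × 1.0824 × 10⁻³ / 80 = 1.3259 × 10⁻⁴ s⁻².
N = √(1.3259 × 10⁻⁴) = 0.011515 rad s⁻¹ → T = 2π/N = 545.65 s = 9.0942 min ≈ 9.09 min.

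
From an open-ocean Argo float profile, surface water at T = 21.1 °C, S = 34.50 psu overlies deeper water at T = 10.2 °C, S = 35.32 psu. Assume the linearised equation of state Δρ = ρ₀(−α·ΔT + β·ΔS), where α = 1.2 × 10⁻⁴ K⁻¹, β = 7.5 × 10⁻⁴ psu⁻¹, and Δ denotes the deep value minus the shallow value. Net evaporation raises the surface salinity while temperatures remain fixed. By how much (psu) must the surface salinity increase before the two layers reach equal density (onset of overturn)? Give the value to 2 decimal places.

Neutral buoyancy requires −α(T_deep − T_surf) + β(S_deep − S_surf′) = 0.
S_surf′ = S_deep − (α/β)·ΔT = 35.32 − (1.2 × 10⁻⁴/7.5 × 10⁻⁴)·(-10.9) = 37.0640 psu.
Increase required: 37.0640 − 34.50 = 2.5640 psu.

2.56 psu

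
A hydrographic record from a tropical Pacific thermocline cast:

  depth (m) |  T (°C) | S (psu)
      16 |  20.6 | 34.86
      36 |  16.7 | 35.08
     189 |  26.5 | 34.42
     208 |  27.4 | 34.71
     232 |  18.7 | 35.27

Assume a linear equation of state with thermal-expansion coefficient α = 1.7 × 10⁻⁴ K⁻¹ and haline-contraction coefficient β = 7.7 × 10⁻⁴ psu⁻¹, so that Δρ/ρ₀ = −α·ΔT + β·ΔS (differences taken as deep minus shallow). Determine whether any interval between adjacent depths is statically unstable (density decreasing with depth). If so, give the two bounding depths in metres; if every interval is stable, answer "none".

36–189 m

Evaluate Δρ/ρ₀ = −αΔT + βΔS across each adjacent pair:
  16–36 m: −αΔT+βΔS = −(1.7 × 10⁻⁴)(-3.9)+(7.7 × 10⁻⁴)(+0.22) = 8.3 × 10⁻⁴ → stable
  36–189 m: −αΔT+βΔS = −(1.7 × 10⁻⁴)(+9.8)+(7.7 × 10⁻⁴)(-0.66) = -2.2 × 10⁻³ → UNSTABLE
  189–208 m: −αΔT+βΔS = −(1.7 × 10⁻⁴)(+0.9)+(7.7 × 10⁻⁴)(+0.29) = 7.0 × 10⁻⁵ → stable
  208–232 m: −αΔT+βΔS = −(1.7 × 10⁻⁴)(-8.7)+(7.7 × 10⁻⁴)(+0.56) = 1.9 × 10⁻³ → stable
The 36–189 m interval has Δρ < 0: lighter water underlies denser water.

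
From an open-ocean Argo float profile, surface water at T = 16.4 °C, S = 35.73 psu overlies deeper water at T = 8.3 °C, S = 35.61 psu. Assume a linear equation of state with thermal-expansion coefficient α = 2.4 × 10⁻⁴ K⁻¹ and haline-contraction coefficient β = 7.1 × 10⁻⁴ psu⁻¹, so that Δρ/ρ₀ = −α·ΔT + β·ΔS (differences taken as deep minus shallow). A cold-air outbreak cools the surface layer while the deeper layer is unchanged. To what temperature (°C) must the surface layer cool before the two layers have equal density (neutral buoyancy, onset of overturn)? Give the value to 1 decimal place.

Neutral buoyancy requires Δρ = 0, i.e. −α(T_deep − T_surf′) + β(S_deep − S_surf) = 0.
T_surf′ = T_deep − (β/α)·ΔS = 8.3 − (7.1 × 10⁻⁴/2.4 × 10⁻⁴)·(-0.12) = 8.655 °C.
Cooling required: 16.4 − (8.655) = 7.745 °C.

8.7 °C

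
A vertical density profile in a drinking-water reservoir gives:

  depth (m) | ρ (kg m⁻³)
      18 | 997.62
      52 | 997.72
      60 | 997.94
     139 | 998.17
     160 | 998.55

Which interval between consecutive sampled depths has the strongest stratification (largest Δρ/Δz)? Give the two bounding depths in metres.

Compute the density gradient over each adjacent pair:
  18–52 m: Δρ/Δz = 0.10/34 = 2.9 × 10⁻³ kg m⁻⁴
  52–60 m: Δρ/Δz = 0.22/8 = 0.028 kg m⁻⁴
  60–139 m: Δρ/Δz = 0.23/79 = 2.9 × 10⁻³ kg m⁻⁴
  139–160 m: Δρ/Δz = 0.38/21 = 0.018 kg m⁻⁴
The largest gradient is in the 52–60 m interval — the pycnocline.

52–60 m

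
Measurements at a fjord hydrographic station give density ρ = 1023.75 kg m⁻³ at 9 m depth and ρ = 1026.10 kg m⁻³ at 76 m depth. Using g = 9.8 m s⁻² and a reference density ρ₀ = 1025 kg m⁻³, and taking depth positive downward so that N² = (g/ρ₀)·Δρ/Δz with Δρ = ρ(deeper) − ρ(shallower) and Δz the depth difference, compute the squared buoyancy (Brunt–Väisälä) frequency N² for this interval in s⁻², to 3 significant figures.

Δρ = 1026.10 − 1023.75 = 2.35 kg m⁻³ over Δz = 76 − 9 = 67 m.
N² = (9.8/1025) × (2.35/67) = 3.3535 × 10⁻⁴ s⁻² ≈ 3.35 × 10⁻⁴ s⁻².
Since Δρ > 0 the layer is stably stratified.

3.35 × 10⁻⁴ s⁻²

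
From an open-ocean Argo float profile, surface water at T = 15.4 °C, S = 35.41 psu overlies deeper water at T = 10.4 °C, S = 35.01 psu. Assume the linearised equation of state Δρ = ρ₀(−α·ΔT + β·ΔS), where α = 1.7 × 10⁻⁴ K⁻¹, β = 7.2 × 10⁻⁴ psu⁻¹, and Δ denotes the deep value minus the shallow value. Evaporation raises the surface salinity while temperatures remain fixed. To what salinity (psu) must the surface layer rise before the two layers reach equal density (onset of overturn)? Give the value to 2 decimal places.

Neutral buoyancy requires −α(T_deep − T_surf) + β(S_deep − S_surf′) = 0.
S_surf′ = S_deep − (α/β)·ΔT = 35.01 − (1.7 × 10⁻⁴/7.2 × 10⁻⁴)·(-5.0) = 36.1906 psu.
Increase required: 36.1906 − 35.41 = 0.7806 psu.

36.19 psu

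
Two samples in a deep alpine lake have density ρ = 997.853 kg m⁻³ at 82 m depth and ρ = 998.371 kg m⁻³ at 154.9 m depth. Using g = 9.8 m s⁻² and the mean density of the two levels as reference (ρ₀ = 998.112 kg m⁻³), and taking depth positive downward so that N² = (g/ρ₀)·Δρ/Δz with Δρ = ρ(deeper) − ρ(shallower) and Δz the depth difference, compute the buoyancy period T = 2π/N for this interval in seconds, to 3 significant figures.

Δρ = 998.371 − 997.853 = 0.518 kg m⁻³ over Δz = 154.9 − 82 = 72.9 m.
N² = (9.8/998.112) × (0.518/72.9) = 6.9767 × 10⁻⁵ s⁻².
N = √(6.9767 × 10⁻⁵) = 8.3527 × 10⁻³ rad s⁻¹, so T = 2π/N = 752.23 s ≈ 752 s.
Since Δρ > 0 the layer is stably stratified.

752 s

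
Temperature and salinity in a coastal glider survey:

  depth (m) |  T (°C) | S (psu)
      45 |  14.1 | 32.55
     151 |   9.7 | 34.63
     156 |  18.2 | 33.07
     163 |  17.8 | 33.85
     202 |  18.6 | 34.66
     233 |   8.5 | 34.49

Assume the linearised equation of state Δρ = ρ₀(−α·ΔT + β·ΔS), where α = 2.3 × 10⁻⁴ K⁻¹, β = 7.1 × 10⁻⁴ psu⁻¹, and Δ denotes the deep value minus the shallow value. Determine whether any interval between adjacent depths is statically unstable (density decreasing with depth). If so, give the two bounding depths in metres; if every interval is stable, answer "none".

Evaluate Δρ/ρ₀ = −αΔT + βΔS across each adjacent pair:
  45–151 m: −αΔT+βΔS = −(2.3 × 10⁻⁴)(-4.4)+(7.1 × 10⁻⁴)(+2.08) = 2.5 × 10⁻³ → stable
  151–156 m: −αΔT+βΔS = −(2.3 × 10⁻⁴)(+8.5)+(7.1 × 10⁻⁴)(-1.56) = -3.1 × 10⁻³ → UNSTABLE
  156–163 m: −αΔT+βΔS = −(2.3 × 10⁻⁴)(-0.4)+(7.1 × 10⁻⁴)(+0.78) = 6.5 × 10⁻⁴ → stable
  163–202 m: −αΔT+βΔS = −(2.3 × 10⁻⁴)(+0.8)+(7.1 × 10⁻⁴)(+0.81) = 3.9 × 10⁻⁴ → stable
  202–233 m: −αΔT+βΔS = −(2.3 × 10⁻⁴)(-10.1)+(7.1 × 10⁻⁴)(-0.17) = 2.2 × 10⁻³ → stable
The 151–156 m interval has Δρ < 0: lighter water underlies denser water.

151–156 m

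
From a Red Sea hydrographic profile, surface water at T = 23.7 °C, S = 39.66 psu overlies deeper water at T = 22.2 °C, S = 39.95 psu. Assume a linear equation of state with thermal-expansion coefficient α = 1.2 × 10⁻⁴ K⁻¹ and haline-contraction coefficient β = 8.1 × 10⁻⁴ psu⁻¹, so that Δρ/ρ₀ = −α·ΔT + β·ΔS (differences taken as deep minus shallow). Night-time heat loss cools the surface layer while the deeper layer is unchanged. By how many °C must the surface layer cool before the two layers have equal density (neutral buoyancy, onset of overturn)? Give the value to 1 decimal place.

Neutral buoyancy requires Δρ = 0, i.e. −α(T_deep − T_surf′) + β(S_deep − S_surf) = 0.
T_surf′ = T_deep − (β/α)·ΔS = 22.2 − (8.1 × 10⁻⁴/1.2 × 10⁻⁴)·(+0.29) = 20.242 °C.
Cooling required: 23.7 − (20.242) = 3.458 °C.

3.5 °C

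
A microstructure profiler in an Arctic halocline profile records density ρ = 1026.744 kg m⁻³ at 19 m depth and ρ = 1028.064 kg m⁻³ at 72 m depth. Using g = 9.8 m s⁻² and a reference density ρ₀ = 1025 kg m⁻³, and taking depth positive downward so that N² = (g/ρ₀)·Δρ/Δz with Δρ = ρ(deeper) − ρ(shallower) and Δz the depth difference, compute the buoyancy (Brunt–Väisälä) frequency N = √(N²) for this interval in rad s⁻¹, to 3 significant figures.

Δρ = 1028.064 − 1026.744 = 1.320 kg m⁻³ over Δz = 72 − 19 = 53 m.
N² = (9.8/1025) × (1.320/53) = 2.3812 × 10⁻⁴ s⁻².
N = √(2.3812 × 10⁻⁴) = 0.015431 rad s⁻¹ ≈ 0.0154 rad s⁻¹.

0.0154 rad s⁻¹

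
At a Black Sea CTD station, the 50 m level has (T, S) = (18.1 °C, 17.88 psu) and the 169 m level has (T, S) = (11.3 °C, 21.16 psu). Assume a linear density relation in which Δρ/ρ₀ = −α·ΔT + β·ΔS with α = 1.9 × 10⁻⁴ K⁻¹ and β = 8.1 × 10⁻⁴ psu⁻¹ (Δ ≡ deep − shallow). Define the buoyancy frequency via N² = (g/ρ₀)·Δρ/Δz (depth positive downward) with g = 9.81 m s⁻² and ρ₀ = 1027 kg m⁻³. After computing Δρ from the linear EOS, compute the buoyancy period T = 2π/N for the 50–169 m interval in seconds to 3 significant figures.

348 s

ΔT = -6.8 K, ΔS = +3.28 psu (deep − shallow).
Δρ/ρ₀ = −αΔT + βΔS = 1.292 × 10⁻³ + 2.6568 × 10⁻³ = 3.9488 × 10⁻³, so Δρ ≈ 4.055 kg m⁻³.
N² = (g/ρ₀)·Δρ/Δz = g·(Δρ/ρ₀)/Δz = 9.81 × 3.9488 × 10⁻³ / 119 = 3.2553 × 10⁻⁴ s⁻².
N = √(3.2553 × 10⁻⁴) = 0.018042 rad s⁻¹ → T = 2π/N = 348.25 s ≈ 348 s.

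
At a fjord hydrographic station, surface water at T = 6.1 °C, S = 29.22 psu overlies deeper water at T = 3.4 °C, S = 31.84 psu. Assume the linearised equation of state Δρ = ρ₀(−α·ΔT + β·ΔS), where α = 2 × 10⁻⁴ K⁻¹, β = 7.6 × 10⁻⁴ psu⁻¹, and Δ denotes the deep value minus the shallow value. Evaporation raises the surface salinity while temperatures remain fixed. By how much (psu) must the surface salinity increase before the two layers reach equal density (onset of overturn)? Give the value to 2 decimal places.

3.33 psu

Neutral buoyancy requires −α(T_deep − T_surf) + β(S_deep − S_surf′) = 0.
S_surf′ = S_deep − (α/β)·ΔT = 31.84 − (2 × 10⁻⁴/7.6 × 10⁻⁴)·(-2.7) = 32.5505 psu.
Increase required: 32.5505 − 29.22 = 3.3305 psu.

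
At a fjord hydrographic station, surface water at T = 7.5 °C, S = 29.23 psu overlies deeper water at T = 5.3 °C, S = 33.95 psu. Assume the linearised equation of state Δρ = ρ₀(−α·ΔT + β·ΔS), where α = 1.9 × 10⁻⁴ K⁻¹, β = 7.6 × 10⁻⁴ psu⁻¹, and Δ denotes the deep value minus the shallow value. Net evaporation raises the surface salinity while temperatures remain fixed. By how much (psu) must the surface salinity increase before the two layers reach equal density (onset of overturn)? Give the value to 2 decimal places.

5.27 psu

Neutral buoyancy requires −α(T_deep − T_surf) + β(S_deep − S_surf′) = 0.
S_surf′ = S_deep − (α/β)·ΔT = 33.95 − (1.9 × 10⁻⁴/7.6 × 10⁻⁴)·(-2.2) = 34.5000 psu.
Increase required: 34.5000 − 29.23 = 5.2700 psu.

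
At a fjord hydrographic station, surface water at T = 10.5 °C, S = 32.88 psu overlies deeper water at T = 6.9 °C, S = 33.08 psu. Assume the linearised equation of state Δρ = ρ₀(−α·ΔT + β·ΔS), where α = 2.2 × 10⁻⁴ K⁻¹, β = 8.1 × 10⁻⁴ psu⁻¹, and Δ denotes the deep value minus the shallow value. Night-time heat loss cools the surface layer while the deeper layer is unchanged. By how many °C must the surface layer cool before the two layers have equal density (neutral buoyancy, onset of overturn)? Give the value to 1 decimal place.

Neutral buoyancy requires Δρ = 0, i.e. −α(T_deep − T_surf′) + β(S_deep − S_surf) = 0.
T_surf′ = T_deep − (β/α)·ΔS = 6.9 − (8.1 × 10⁻⁴/2.2 × 10⁻⁴)·(+0.20) = 6.164 °C.
Cooling required: 10.5 − (6.164) = 4.336 °C.

4.3 °C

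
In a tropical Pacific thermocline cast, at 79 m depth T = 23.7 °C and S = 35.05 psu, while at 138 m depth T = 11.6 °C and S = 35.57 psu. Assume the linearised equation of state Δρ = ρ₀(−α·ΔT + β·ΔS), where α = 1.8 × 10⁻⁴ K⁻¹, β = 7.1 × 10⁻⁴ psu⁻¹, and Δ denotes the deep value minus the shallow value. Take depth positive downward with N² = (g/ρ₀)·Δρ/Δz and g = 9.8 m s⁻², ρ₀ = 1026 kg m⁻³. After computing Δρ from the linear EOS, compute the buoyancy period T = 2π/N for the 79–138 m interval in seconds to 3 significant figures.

305 s

ΔT = -12.1 K, ΔS = +0.52 psu (deep − shallow).
Δρ/ρ₀ = −αΔT + βΔS = 2.178 × 10⁻³ + 3.692 × 10⁻⁴ = 2.5472 × 10⁻³, so Δρ ≈ 2.613 kg m⁻³.
N² = (g/ρ₀)·Δρ/Δz = g·(Δρ/ρ₀)/Δz = 9.8 × 2.5472 × 10⁻³ / 59 = 4.2309 × 10⁻⁴ s⁻².
N = √(4.2309 × 10⁻⁴) = 0.020569 rad s⁻¹ → T = 2π/N = 305.47 s ≈ 305 s.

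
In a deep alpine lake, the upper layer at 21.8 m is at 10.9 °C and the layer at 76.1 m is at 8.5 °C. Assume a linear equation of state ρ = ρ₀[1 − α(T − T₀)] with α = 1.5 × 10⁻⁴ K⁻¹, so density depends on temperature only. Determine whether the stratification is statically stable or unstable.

ΔT = 8.5 − 10.9 = -2.4 K, so Δρ/ρ₀ = −αΔT = 3.60 × 10⁻⁴.
Δρ/ρ₀ > 0, so Δρ > 0: deeper water is denser → statically stable.

stable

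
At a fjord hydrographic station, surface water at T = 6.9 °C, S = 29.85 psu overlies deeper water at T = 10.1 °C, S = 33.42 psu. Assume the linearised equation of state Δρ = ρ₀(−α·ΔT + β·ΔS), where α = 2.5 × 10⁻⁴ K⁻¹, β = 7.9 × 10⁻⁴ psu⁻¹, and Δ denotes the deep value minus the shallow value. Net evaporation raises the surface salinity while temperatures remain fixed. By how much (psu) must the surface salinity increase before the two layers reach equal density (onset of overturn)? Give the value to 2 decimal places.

Neutral buoyancy requires −α(T_deep − T_surf) + β(S_deep − S_surf′) = 0.
S_surf′ = S_deep − (α/β)·ΔT = 33.42 − (2.5 × 10⁻⁴/7.9 × 10⁻⁴)·(+3.2) = 32.4073 psu.
Increase required: 32.4073 − 29.85 = 2.5573 psu.

2.56 psu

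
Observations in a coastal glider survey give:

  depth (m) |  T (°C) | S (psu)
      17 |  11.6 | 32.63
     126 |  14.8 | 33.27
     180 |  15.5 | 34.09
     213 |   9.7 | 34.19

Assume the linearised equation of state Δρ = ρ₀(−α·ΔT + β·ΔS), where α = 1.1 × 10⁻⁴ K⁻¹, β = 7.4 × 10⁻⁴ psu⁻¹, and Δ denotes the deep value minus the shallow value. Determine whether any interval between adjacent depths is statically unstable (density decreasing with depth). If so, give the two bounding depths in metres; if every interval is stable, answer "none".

none

Evaluate Δρ/ρ₀ = −αΔT + βΔS across each adjacent pair:
  17–126 m: −αΔT+βΔS = −(1.1 × 10⁻⁴)(+3.2)+(7.4 × 10⁻⁴)(+0.64) = 1.2 × 10⁻⁴ → stable
  126–180 m: −αΔT+βΔS = −(1.1 × 10⁻⁴)(+0.7)+(7.4 × 10⁻⁴)(+0.82) = 5.3 × 10⁻⁴ → stable
  180–213 m: −αΔT+βΔS = −(1.1 × 10⁻⁴)(-5.8)+(7.4 × 10⁻⁴)(+0.10) = 7.1 × 10⁻⁴ → stable
Every interval has Δρ > 0: the column is stably stratified throughout.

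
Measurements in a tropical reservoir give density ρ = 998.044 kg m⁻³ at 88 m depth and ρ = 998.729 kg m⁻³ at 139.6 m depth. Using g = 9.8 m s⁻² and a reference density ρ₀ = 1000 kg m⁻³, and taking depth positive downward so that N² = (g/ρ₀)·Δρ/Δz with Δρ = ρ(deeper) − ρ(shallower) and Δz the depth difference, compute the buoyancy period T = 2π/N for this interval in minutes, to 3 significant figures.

9.18 min

Δρ = 998.729 − 998.044 = 0.685 kg m⁻³ over Δz = 139.6 − 88 = 51.6 m.
N² = (9.8/1000) × (0.685/51.6) = 1.3010 × 10⁻⁴ s⁻².
N = √(1.3010 × 10⁻⁴) = 0.011406 rad s⁻¹, so T = 2π/N = 550.87 s = 9.1812 min ≈ 9.18 min.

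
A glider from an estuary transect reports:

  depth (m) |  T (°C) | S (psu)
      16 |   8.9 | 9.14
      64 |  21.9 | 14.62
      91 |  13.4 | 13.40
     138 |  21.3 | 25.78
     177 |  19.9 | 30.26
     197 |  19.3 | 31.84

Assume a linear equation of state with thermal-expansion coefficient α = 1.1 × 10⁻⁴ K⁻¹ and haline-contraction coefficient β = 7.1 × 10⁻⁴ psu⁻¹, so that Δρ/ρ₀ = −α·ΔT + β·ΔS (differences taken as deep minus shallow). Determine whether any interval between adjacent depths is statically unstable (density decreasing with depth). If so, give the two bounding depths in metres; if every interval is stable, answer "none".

Evaluate Δρ/ρ₀ = −αΔT + βΔS across each adjacent pair:
  16–64 m: −αΔT+βΔS = −(1.1 × 10⁻⁴)(+13.0)+(7.1 × 10⁻⁴)(+5.48) = 2.5 × 10⁻³ → stable
  64–91 m: −αΔT+βΔS = −(1.1 × 10⁻⁴)(-8.5)+(7.1 × 10⁻⁴)(-1.22) = 6.9 × 10⁻⁵ → stable
  91–138 m: −αΔT+βΔS = −(1.1 × 10⁻⁴)(+7.9)+(7.1 × 10⁻⁴)(+12.38) = 7.9 × 10⁻³ → stable
  138–177 m: −αΔT+βΔS = −(1.1 × 10⁻⁴)(-1.4)+(7.1 × 10⁻⁴)(+4.48) = 3.3 × 10⁻³ → stable
  177–197 m: −αΔT+βΔS = −(1.1 × 10⁻⁴)(-0.6)+(7.1 × 10⁻⁴)(+1.58) = 1.2 × 10⁻³ → stable
Every interval has Δρ > 0: the column is stably stratified throughout.

none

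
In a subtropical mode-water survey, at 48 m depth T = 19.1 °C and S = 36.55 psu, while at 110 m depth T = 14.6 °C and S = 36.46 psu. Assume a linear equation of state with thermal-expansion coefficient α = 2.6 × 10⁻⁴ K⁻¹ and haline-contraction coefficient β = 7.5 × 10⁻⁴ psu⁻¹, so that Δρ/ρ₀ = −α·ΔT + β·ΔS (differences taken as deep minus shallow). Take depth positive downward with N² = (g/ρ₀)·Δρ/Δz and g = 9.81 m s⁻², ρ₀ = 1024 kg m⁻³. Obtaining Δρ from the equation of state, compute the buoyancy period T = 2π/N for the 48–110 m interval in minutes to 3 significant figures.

ΔT = -4.5 K, ΔS = -0.09 psu (deep − shallow).
Δρ/ρ₀ = −αΔT + βΔS = 1.17 × 10⁻³ − 6.75 × 10⁻⁵ = 1.1025 × 10⁻³, so Δρ ≈ 1.129 kg m⁻³.
N² = (g/ρ₀)·Δρ/Δz = g·(Δρ/ρ₀)/Δz = 9.81 × 1.1025 × 10⁻³ / 62 = 1.7444 × 10⁻⁴ s⁻².
N = √(1.7444 × 10⁻⁴) = 0.013208 rad s⁻¹ → T = 2π/N = 475.71 s = 7.9285 min ≈ 7.93 min.

7.93 min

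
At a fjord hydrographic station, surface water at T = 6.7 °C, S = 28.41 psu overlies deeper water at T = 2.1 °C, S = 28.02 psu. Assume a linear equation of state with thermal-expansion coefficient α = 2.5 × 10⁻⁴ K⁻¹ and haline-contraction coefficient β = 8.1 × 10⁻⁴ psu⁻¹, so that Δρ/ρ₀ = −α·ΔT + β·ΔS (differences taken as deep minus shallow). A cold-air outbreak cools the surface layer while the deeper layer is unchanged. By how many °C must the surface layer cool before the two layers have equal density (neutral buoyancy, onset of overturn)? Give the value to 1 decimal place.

Neutral buoyancy requires Δρ = 0, i.e. −α(T_deep − T_surf′) + β(S_deep − S_surf) = 0.
T_surf′ = T_deep − (β/α)·ΔS = 2.1 − (8.1 × 10⁻⁴/2.5 × 10⁻⁴)·(-0.39) = 3.364 °C.
Cooling required: 6.7 − (3.364) = 3.336 °C.

3.3 °C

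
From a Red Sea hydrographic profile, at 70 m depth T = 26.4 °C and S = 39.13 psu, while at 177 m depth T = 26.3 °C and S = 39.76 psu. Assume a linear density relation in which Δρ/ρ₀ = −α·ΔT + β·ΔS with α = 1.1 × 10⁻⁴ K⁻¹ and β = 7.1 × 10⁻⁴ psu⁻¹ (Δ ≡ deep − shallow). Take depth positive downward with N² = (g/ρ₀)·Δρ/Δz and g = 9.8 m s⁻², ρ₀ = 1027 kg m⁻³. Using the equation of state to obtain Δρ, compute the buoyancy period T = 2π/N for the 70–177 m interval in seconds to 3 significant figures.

970 s

ΔT = -0.1 K, ΔS = +0.63 psu (deep − shallow).
Δρ/ρ₀ = −αΔT + βΔS = 1.10 × 10⁻⁵ + 4.473 × 10⁻⁴ = 4.583 × 10⁻⁴, so Δρ ≈ 0.4707 kg m⁻³.
N² = (g/ρ₀)·Δρ/Δz = g·(Δρ/ρ₀)/Δz = 9.8 × 4.583 × 10⁻⁴ / 107 = 4.1975 × 10⁻⁵ s⁻².
N = √(4.1975 × 10⁻⁵) = 6.4788 × 10⁻³ rad s⁻¹ → T = 2π/N = 969.81 s ≈ 970 s.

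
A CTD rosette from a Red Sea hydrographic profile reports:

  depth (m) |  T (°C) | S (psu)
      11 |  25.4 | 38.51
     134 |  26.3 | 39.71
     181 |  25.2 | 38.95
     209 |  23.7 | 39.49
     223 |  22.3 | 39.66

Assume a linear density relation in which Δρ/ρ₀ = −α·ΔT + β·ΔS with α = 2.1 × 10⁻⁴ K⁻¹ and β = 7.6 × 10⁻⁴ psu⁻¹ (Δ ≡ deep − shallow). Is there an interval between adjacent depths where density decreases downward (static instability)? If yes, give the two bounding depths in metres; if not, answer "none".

134–181 m

Evaluate Δρ/ρ₀ = −αΔT + βΔS across each adjacent pair:
  11–134 m: −αΔT+βΔS = −(2.1 × 10⁻⁴)(+0.9)+(7.6 × 10⁻⁴)(+1.20) = 7.2 × 10⁻⁴ → stable
  134–181 m: −αΔT+βΔS = −(2.1 × 10⁻⁴)(-1.1)+(7.6 × 10⁻⁴)(-0.76) = -3.5 × 10⁻⁴ → UNSTABLE
  181–209 m: −αΔT+βΔS = −(2.1 × 10⁻⁴)(-1.5)+(7.6 × 10⁻⁴)(+0.54) = 7.3 × 10⁻⁴ → stable
  209–223 m: −αΔT+βΔS = −(2.1 × 10⁻⁴)(-1.4)+(7.6 × 10⁻⁴)(+0.17) = 4.2 × 10⁻⁴ → stable
The 134–181 m interval has Δρ < 0: lighter water underlies denser water.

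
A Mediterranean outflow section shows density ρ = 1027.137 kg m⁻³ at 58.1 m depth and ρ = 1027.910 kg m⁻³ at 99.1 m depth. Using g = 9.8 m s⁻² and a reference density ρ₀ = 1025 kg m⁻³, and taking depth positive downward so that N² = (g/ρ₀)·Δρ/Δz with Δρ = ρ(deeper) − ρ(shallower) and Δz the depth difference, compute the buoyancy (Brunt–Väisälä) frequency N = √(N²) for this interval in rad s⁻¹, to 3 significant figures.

0.0134 rad s⁻¹

Δρ = 1027.910 − 1027.137 = 0.773 kg m⁻³ over Δz = 99.1 − 58.1 = 41 m.
N² = (9.8/1025) × (0.773/41) = 1.8026 × 10⁻⁴ s⁻².
N = √(1.8026 × 10⁻⁴) = 0.013426 rad s⁻¹ ≈ 0.0134 rad s⁻¹.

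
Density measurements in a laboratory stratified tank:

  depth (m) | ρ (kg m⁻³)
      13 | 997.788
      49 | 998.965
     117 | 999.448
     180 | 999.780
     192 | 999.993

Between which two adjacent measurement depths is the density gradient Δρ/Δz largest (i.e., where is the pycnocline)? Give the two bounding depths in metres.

13–49 m

Compute the density gradient over each adjacent pair:
  13–49 m: Δρ/Δz = 1.177/36 = 0.033 kg m⁻⁴
  49–117 m: Δρ/Δz = 0.483/68 = 7.1 × 10⁻³ kg m⁻⁴
  117–180 m: Δρ/Δz = 0.332/63 = 5.3 × 10⁻³ kg m⁻⁴
  180–192 m: Δρ/Δz = 0.213/12 = 0.018 kg m⁻⁴
The largest gradient is in the 13–49 m interval — the pycnocline.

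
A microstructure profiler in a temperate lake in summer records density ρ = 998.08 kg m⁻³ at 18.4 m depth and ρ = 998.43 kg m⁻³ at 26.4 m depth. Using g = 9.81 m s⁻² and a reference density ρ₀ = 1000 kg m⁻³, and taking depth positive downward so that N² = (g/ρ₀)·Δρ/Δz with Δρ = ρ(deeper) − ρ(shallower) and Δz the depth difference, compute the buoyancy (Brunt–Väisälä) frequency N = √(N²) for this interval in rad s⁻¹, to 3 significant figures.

0.0207 rad s⁻¹

Δρ = 998.43 − 998.08 = 0.35 kg m⁻³ over Δz = 26.4 − 18.4 = 8 m.
N² = (9.81/1000) × (0.35/8) = 4.2919 × 10⁻⁴ s⁻².
N = √(4.2919 × 10⁻⁴) = 0.020717 rad s⁻¹ ≈ 0.0207 rad s⁻¹.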